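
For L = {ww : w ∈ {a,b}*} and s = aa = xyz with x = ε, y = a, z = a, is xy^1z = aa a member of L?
Yes

xy¹z = ε · a · a = aa.
aa splits into halves a · a, which are equal, so it is in L (w = a).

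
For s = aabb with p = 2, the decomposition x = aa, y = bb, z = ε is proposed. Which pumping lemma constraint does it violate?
Violated: |xy| ≤ p

The decomposition x = aa, y = bb, z = ε for s = aabb with p = 2
violates the constraint: |xy| ≤ p

|xy| = |aabb| = 4 > 2 = p. The decomposition puts too many characters in xy.

Pumping lemma constraints:
1. xyz = s (decomposition is valid)
2. |xy| ≤ p
3. |y| > 0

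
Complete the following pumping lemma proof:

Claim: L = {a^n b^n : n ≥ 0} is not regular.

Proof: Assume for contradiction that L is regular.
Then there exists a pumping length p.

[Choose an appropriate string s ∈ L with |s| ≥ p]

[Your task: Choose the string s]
s = a^p b^p

This string is in L (has equal a's and b's) and has length 2p ≥ p.
Any decomposition xyz with |xy| ≤ p means y consists only of a's,
so pumping will unbalance the counts.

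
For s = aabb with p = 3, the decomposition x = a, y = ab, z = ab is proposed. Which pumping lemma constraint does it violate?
Violated: xyz = s

The decomposition x = a, y = ab, z = ab for s = aabb with p = 3
violates the constraint: xyz = s

xyz = 'a' + 'ab' + 'ab' = 'aabab' ≠ 'aabb' = s. The decomposition doesn't reconstruct s.

Pumping lemma constraints:
1. xyz = s (decomposition is valid)
2. |xy| ≤ p
3. |y| > 0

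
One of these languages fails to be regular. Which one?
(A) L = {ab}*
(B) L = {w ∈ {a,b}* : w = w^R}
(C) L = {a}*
(B) {w ∈ {a,b}* : w = w^R}

(B) L = {w ∈ {a,b}* : w = w^R} is NOT regular.

The pumping lemma can be used to prove this:
After pumping, the string is no longer symmetric

The other languages are regular because they can be recognized by finite automata.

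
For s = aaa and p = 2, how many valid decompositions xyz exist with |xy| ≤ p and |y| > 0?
3

For s = 'aaa' with pumping length p = 2:

Constraints: |xy| ≤ 2, |y| > 0

Valid decompositions (|xy| ≤ p, |y| ≥ 1):
  • x='', y='a', z='aa'
  • x='a', y='a', z='a'
  • x='', y='aa', z='a'

Total count: 3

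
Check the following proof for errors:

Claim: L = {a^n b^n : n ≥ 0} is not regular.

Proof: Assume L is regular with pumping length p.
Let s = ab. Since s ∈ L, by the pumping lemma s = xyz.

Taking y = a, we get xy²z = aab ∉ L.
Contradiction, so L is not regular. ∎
The proof is INCORRECT.

Error: The string s = ab may be shorter than p.
The pumping lemma only applies to strings with |s| ≥ p, and p is not under our control.
We must choose s in terms of p, e.g. s = a^p b^p, to ensure |s| ≥ p.
(The proof also fixes one particular y; a valid argument must handle every decomposition with |xy| ≤ p and |y| ≥ 1 — for s = a^p b^p this forces y = a^k, and then xy²z = a^(p+k) b^p ∉ L.)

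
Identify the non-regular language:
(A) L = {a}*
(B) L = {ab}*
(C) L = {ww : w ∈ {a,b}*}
(C) {ww : w ∈ {a,b}*}

(C) L = {ww : w ∈ {a,b}*} is NOT regular.

The pumping lemma can be used to prove this:
After pumping, the two halves no longer match

The other languages are regular because they can be recognized by finite automata.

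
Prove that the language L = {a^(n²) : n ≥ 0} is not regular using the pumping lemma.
Assume for contradiction that L is regular, and let p ≥ 1 be the pumping length given by the pumping lemma.
Choose s = a^(p²). Then s ∈ L and |s| = p² ≥ p.
By the pumping lemma, s = xyz for some x, y, z with |xy| ≤ p, |y| ≥ 1, and xy^i z ∈ L for every i ≥ 0.
Here y = a^k for some k with 1 ≤ k ≤ |xy| ≤ p.

Take i = 2: |xy²z| = p² + k.
Now p² < p² + k ≤ p² + p < p² + 2p + 1 = (p + 1)².
So |xy²z| lies strictly between the consecutive squares p² and (p + 1)², hence is not a perfect square, and xy²z ∉ L.

This contradicts the pumping lemma, which requires xy^i z ∈ L for all i ≥ 0.
Hence L = {a^(n²) : n ≥ 0} is not regular. ∎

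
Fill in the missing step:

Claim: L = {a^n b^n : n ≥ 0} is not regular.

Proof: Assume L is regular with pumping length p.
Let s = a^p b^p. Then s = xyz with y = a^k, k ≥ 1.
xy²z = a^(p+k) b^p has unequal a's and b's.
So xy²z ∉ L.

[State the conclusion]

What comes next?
This contradicts the pumping lemma for regular languages,
which guarantees xy^i z ∈ L for all i ≥ 0.

Since our assumption that L is regular leads to a contradiction,
we conclude that L = {a^n b^n : n ≥ 0} is NOT regular. ∎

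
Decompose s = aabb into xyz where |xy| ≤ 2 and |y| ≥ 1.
x = 'a', y = 'a', z = 'bb'

For s = aabb and p = 2, one valid decomposition is:
- x = 'a' (length 1)
- y = 'a' (length 1)
- z = 'bb' (length 2)

Verification:
- xyz = 'a' + 'a' + 'bb' = aabb ✓
- |xy| = 2 ≤ 2 ✓
- |y| = 1 > 0 ✓

All pumping lemma constraints are satisfied.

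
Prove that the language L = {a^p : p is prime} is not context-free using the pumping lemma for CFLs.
Assume for contradiction that L is context-free, and let p ≥ 1 be the pumping length given by the pumping lemma for CFLs.
Choose a prime q with q ≥ p and let s = a^q. Then s ∈ L and |s| = q ≥ p.
By the CFL pumping lemma, s = uvxyz for some u, v, x, y, z with |vxy| ≤ p, |vy| ≥ 1, and uv^i xy^i z ∈ L for every i ≥ 0.
All symbols are a's, so only lengths matter: let k = |vy|, with 1 ≤ k ≤ p. Then |uv^i xy^i z| = q + (i − 1)k.

Take i = q + 1: the length is q + qk = q(k + 1).
Both factors satisfy q ≥ 2 and k + 1 ≥ 2, so q(k + 1) is composite and uv^(q+1) xy^(q+1) z ∉ L.

This contradicts the CFL pumping lemma, which requires uv^i xy^i z ∈ L for all i ≥ 0.
Hence L = {a^p : p is prime} is not context-free. ∎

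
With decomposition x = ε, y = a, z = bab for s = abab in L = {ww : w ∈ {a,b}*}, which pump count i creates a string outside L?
i = 3

xy³z = ε · aaa · bab = aaabab; aaabab has length 6; its halves are aaa and bab, which differ, so it is not in L.
(Other choices also work, e.g. i = 0, 2; only i = 1 is guaranteed to stay in L since xy¹z = s.)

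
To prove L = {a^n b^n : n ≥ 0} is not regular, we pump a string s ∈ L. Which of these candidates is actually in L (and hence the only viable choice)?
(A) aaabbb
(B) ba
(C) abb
(A) aaabbb

The pumping lemma is applied to a string s that lies in L, so first check membership of each option:
- (A) aaabbb = a^3 b^3 has equal counts (3 = 3), so it is in L ✓
- (B) ba has an a after a b, so it is not of the form a^n b^n and is not in L ✗
- (C) abb has 1 a's and 2 b's; 1 ≠ 2, so it is not in L ✗

Only (A) aaabbb is in L, so it is the only candidate that could play the role of s.
(In a complete proof one picks s in terms of the pumping length p so that |s| ≥ p is guaranteed; a fixed string like aaabbb illustrates the shape of such an s.)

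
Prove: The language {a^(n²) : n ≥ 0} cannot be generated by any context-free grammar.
Assume for contradiction that L is context-free, and let p ≥ 1 be the pumping length given by the pumping lemma for CFLs.
Choose s = a^(p²). Then s ∈ L and |s| = p² ≥ p.
By the CFL pumping lemma, s = uvxyz for some u, v, x, y, z with |vxy| ≤ p, |vy| ≥ 1, and uv^i xy^i z ∈ L for every i ≥ 0.
All symbols are a's, so only lengths matter: let k = |vy|, with 1 ≤ k ≤ |vxy| ≤ p.

Take i = 2: |uv²xy²z| = p² + k, and p² < p² + k ≤ p² + p < (p + 1)².
So the length lies strictly between consecutive squares and is not a perfect square; uv²xy²z ∉ L.

This contradicts the CFL pumping lemma, which requires uv^i xy^i z ∈ L for all i ≥ 0.
Hence L = {a^(n²) : n ≥ 0} is not context-free. ∎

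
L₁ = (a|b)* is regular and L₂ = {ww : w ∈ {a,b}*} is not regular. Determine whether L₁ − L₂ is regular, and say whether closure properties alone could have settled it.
No — L₁ − L₂ is not regular.

L₁ − L₂ is the complement of {ww} within {a,b}*. If it were regular, its complement {ww} would be regular as well (regular languages are closed under complement) — contradiction. So L₁ − L₂ is not regular.

Note that the bare facts "L₁ regular, L₂ non-regular" do not settle the question by themselves: the closure of regular languages under ∪, ∩, complement and difference applies only when BOTH operands are regular. With a non-regular operand the result can come out regular or non-regular depending on the specific languages, so one has to work out L₁ − L₂ for this particular pair, as above.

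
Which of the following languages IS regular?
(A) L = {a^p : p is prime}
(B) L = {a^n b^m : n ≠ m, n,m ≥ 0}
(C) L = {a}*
(C) {a}*

(C) L = {a}* is regular.

This can be recognized by a finite automaton (DFA/NFA).
Regular expressions like {a}* define regular languages.

The other choices are not regular:
- {a^p : p is prime}: After pumping, the length becomes composite
- {a^n b^m : n ≠ m, n,m ≥ 0}: After pumping a's, we can make n = m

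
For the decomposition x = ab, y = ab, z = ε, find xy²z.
ababab

Given x = 'ab', y = 'ab', z = '' and i = 2:

xy^2z = x + y·y·...·y (2 times) + z
       = 'ab' + 'ab'^2 + ''
       = 'ab' + 'abab' + ''
       = 'ababab'

The pumped string is 'ababab' with length 6.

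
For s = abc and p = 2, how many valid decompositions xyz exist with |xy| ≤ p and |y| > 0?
3

For s = 'abc' with pumping length p = 2:

Constraints: |xy| ≤ 2, |y| > 0

Valid decompositions (|xy| ≤ p, |y| ≥ 1):
  • x='', y='a', z='bc'
  • x='a', y='b', z='c'
  • x='', y='ab', z='c'

Total count: 3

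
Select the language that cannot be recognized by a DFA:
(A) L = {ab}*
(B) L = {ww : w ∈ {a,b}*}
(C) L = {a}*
(B) {ww : w ∈ {a,b}*}

(B) L = {ww : w ∈ {a,b}*} is NOT regular.

The pumping lemma can be used to prove this:
After pumping, the two halves no longer match

The other languages are regular because they can be recognized by finite automata.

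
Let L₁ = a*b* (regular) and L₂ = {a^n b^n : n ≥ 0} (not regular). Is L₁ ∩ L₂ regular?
No — L₁ ∩ L₂ is not regular.

Every string a^n b^n already lies in a*b*, so L₁ ∩ L₂ = {a^n b^n : n ≥ 0} = L₂ itself, which is the standard non-regular language (pump s = a^p b^p).

Note that the bare facts "L₁ regular, L₂ non-regular" do not settle the question by themselves: the closure of regular languages under ∪, ∩, complement and difference applies only when BOTH operands are regular. With a non-regular operand the result can come out regular or non-regular depending on the specific languages, so one has to work out L₁ ∩ L₂ for this particular pair, as above.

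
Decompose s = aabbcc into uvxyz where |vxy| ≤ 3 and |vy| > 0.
u='aa', v='b', x='b', y='c', z='c'

For s = aabbcc with pumping length p = 3:

One valid decomposition:
- u = 'aa'
- v = 'b'
- x = 'b'
- y = 'c'
- z = 'c'

Verification:
- uvxyz = 'aa' + 'b' + 'b' + 'c' + 'c' = aabbcc ✓
- |vxy| = |'bbc'| = 3 ≤ 3 ✓
- |vy| = |'bc'| = 2 > 0 ✓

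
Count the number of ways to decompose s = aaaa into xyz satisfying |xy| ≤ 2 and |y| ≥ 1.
3

For s = 'aaaa' with pumping length p = 2:

Constraints: |xy| ≤ 2, |y| > 0

Valid decompositions (|xy| ≤ p, |y| ≥ 1):
  • x='', y='a', z='aaa'
  • x='a', y='a', z='aa'
  • x='', y='aa', z='aa'

Total count: 3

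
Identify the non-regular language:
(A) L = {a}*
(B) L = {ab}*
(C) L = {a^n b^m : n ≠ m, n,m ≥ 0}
(C) {a^n b^m : n ≠ m, n,m ≥ 0}

(C) L = {a^n b^m : n ≠ m, n,m ≥ 0} is NOT regular.

The pumping lemma can be used to prove this:
After pumping a's, we can make n = m

The other languages are regular because they can be recognized by finite automata.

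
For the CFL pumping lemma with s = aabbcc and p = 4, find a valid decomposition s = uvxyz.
u='a', v='a', x='bb', y='c', z='c'

For s = aabbcc with pumping length p = 4:

One valid decomposition:
- u = 'a'
- v = 'a'
- x = 'bb'
- y = 'c'
- z = 'c'

Verification:
- uvxyz = 'a' + 'a' + 'bb' + 'c' + 'c' = aabbcc ✓
- |vxy| = |'abbc'| = 4 ≤ 4 ✓
- |vy| = |'ac'| = 2 > 0 ✓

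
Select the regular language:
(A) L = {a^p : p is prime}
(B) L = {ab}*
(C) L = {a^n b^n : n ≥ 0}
(B) {ab}*

(B) L = {ab}* is regular.

This can be recognized by a finite automaton (DFA/NFA).
Regular expressions like {ab}* define regular languages.

The other choices are not regular:
- {a^n b^n : n ≥ 0}: After pumping, the number of a's and b's become unequal
- {a^p : p is prime}: After pumping, the length becomes composite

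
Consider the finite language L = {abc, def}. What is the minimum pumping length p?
p = 4

For a finite language L, the pumping lemma holds vacuously if p > max|s| for s ∈ L.

The longest string in L = {abc, def} has length 3.
If p = 4, then no string s ∈ L has |s| ≥ p, so the condition is vacuously true.

The minimum pumping length is p = 4.

Why no smaller p works: for any p ≤ 3, the longest string s ∈ L has |s| = 3 ≥ p, so it would
have to be pumpable; but pumping up (i = 2, 3, ...) produces ever longer strings, which cannot all lie in the
finite language L. So the pumping property fails for every p ≤ 3.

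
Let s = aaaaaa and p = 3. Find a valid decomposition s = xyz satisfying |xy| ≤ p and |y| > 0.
x = 'aa', y = 'a', z = 'aaa'

For s = aaaaaa and p = 3, one valid decomposition is:
- x = 'aa' (length 2)
- y = 'a' (length 1)
- z = 'aaa' (length 3)

Verification:
- xyz = 'aa' + 'a' + 'aaa' = aaaaaa ✓
- |xy| = 3 ≤ 3 ✓
- |y| = 1 > 0 ✓

All pumping lemma constraints are satisfied.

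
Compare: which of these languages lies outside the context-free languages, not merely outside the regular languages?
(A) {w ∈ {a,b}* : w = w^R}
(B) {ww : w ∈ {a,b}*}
(B) {ww : w ∈ {a,b}*}

(B) {ww : w ∈ {a,b}*} requires the CFL pumping lemma.

- {w ∈ {a,b}* : w = w^R} is context-free (but not regular)
  • Can be shown non-regular with the regular pumping lemma
  • After pumping, the string is no longer symmetric

- {ww : w ∈ {a,b}*} is NOT context-free
  • Requires the CFL pumping lemma to prove
  • Cannot verify equality of two arbitrary substrings

The CFL pumping lemma is "stronger" in that it can prove non-membership
in the larger class of context-free languages.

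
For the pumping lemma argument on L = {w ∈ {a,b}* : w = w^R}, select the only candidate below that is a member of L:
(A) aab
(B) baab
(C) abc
(B) baab

The pumping lemma is applied to a string s that lies in L, so first check membership of each option:
- (A) aab reversed is baa ≠ aab, so it is not a palindrome and is not in L ✗
- (B) baab reversed is baab, the same string, so it is a palindrome and is in L ✓
- (C) abc reversed is cba ≠ abc, so it is not a palindrome and is not in L ✗

Only (B) baab is in L, so it is the only candidate that could play the role of s.
(In a complete proof one picks s in terms of the pumping length p so that |s| ≥ p is guaranteed; a fixed string like baab illustrates the shape of such an s.)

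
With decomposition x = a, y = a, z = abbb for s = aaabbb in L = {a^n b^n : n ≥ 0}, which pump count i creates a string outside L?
i = 3

xy³z = a · aaa · abbb = aaaaabbb; aaaaabbb has 5 a's and 3 b's; 5 ≠ 3, so it is not in L.
(Other choices also work, e.g. i = 0, 2; only i = 1 is guaranteed to stay in L since xy¹z = s.)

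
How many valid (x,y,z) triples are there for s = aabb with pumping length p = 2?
3

For s = 'aabb' with pumping length p = 2:

Constraints: |xy| ≤ 2, |y| > 0

Valid decompositions (|xy| ≤ p, |y| ≥ 1):
  • x='', y='a', z='abb'
  • x='a', y='a', z='bb'
  • x='', y='aa', z='bb'

Total count: 3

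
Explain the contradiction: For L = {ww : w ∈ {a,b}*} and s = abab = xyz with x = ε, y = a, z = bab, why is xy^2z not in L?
xy²z = aabab ∉ L

Pumping with i = 2 replaces y = a by y² = aa:
- Original: s = xyz = abab; abab splits into halves ab · ab, which are equal, so it is in L (w = ab)
- Pumped: xy²z = ε · aa · bab = aabab
- aabab has odd length 5, so it cannot be written as ww and is not in L

The pumping lemma would require xy²z ∈ L, so this decomposition yields a contradiction.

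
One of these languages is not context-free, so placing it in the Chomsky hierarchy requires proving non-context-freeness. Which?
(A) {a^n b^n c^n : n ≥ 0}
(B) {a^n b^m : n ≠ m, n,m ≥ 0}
(A) {a^n b^n c^n : n ≥ 0}

(A) {a^n b^n c^n : n ≥ 0} requires the CFL pumping lemma.

- {a^n b^m : n ≠ m, n,m ≥ 0} is context-free (but not regular)
  • Can be shown non-regular with the regular pumping lemma
  • After pumping a's, we can make n = m

- {a^n b^n c^n : n ≥ 0} is NOT context-free
  • Requires the CFL pumping lemma to prove
  • Cannot maintain three equal counts simultaneously

The CFL pumping lemma is "stronger" in that it can prove non-membership
in the larger class of context-free languages.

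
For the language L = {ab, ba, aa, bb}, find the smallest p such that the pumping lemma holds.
p = 3

For a finite language L, the pumping lemma holds vacuously if p > max|s| for s ∈ L.

The longest string in L = {ab, ba, aa, bb} has length 2.
If p = 3, then no string s ∈ L has |s| ≥ p, so the condition is vacuously true.

The minimum pumping length is p = 3.

Why no smaller p works: for any p ≤ 2, the longest string s ∈ L has |s| = 2 ≥ p, so it would
have to be pumpable; but pumping up (i = 2, 3, ...) produces ever longer strings, which cannot all lie in the
finite language L. So the pumping property fails for every p ≤ 2.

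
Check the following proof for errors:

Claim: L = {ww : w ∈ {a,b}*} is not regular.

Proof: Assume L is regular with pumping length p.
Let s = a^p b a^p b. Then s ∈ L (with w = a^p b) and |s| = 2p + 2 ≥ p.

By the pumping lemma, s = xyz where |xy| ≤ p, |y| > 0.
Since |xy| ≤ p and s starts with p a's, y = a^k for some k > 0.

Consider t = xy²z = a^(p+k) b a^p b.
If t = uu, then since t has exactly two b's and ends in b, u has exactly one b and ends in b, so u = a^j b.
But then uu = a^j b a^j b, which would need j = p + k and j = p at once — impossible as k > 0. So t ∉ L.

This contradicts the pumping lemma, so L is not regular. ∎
The proof is correct.

This proof is valid because:
1. s = a^p b a^p b is in L and is chosen in terms of p, so |s| ≥ p holds for every p
2. The decomposition analysis is correct: |xy| ≤ p forces y to lie inside the leading a's
3. The contradiction is valid: the argument shows a^(p+k) b a^p b cannot be split into two equal halves
4. The conclusion follows logically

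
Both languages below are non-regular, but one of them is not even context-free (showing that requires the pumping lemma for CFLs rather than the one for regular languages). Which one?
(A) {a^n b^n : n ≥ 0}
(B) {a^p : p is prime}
(B) {a^p : p is prime}

(B) {a^p : p is prime} requires the CFL pumping lemma.

- {a^n b^n : n ≥ 0} is context-free (but not regular)
  • Can be shown non-regular with the regular pumping lemma
  • After pumping, the number of a's and b's become unequal

- {a^p : p is prime} is NOT context-free
  • Requires the CFL pumping lemma to prove
  • The CFL pumping lemma also fails because prime gaps are unbounded

The CFL pumping lemma is "stronger" in that it can prove non-membership
in the larger class of context-free languages.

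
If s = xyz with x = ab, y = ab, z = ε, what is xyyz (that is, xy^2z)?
ababab

Given x = 'ab', y = 'ab', z = '' and i = 2:

xy^2z = x + y·y·...·y (2 times) + z
       = 'ab' + 'ab'^2 + ''
       = 'ab' + 'abab' + ''
       = 'ababab'

The pumped string is 'ababab' with length 6.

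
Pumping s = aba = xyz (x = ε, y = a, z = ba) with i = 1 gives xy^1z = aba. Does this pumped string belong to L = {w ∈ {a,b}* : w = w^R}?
Yes

xy¹z = ε · a · ba = aba.
aba reversed is aba, the same string, so it is a palindrome and is in L.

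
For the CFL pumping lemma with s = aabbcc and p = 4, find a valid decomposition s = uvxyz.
u='a', v='a', x='bb', y='c', z='c'

For s = aabbcc with pumping length p = 4:

One valid decomposition:
- u = 'a'
- v = 'a'
- x = 'bb'
- y = 'c'
- z = 'c'

Verification:
- uvxyz = 'a' + 'a' + 'bb' + 'c' + 'c' = aabbcc ✓
- |vxy| = |'abbc'| = 4 ≤ 4 ✓
- |vy| = |'ac'| = 2 > 0 ✓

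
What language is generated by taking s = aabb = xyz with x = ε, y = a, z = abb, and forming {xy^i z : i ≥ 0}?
{xy^i z : i ≥ 0} = {a^(i+1) b^2 : i ≥ 0} = {abb, aabb, aaabb, ...}

With x = ε, y = a, z = abb: Starting with aabb and pumping the first 'a' (z = abb keeps the second 'a'), we get strings with i+1 a's followed by 2 b's for i = 0, 1, 2, ...; note bb is not produced because z always contributes one a.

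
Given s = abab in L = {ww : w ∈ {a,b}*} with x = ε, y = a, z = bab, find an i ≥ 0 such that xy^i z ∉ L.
i = 0

xy⁰z = ε · ε · bab = bab; bab has odd length 3, so it cannot be written as ww and is not in L.
(Other choices also work, e.g. i = 2, 3; only i = 1 is guaranteed to stay in L since xy¹z = s.)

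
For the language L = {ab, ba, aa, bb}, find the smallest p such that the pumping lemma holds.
p = 3

For a finite language L, the pumping lemma holds vacuously if p > max|s| for s ∈ L.

The longest string in L = {ab, ba, aa, bb} has length 2.
If p = 3, then no string s ∈ L has |s| ≥ p, so the condition is vacuously true.

The minimum pumping length is p = 3.

Why no smaller p works: for any p ≤ 2, the longest string s ∈ L has |s| = 2 ≥ p, so it would
have to be pumpable; but pumping up (i = 2, 3, ...) produces ever longer strings, which cannot all lie in the
finite language L. So the pumping property fails for every p ≤ 2.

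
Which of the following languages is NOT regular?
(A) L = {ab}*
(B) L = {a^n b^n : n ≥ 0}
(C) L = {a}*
(B) {a^n b^n : n ≥ 0}

(B) L = {a^n b^n : n ≥ 0} is NOT regular.

The pumping lemma can be used to prove this:
After pumping, the number of a's and b's become unequal

The other languages are regular because they can be recognized by finite automata.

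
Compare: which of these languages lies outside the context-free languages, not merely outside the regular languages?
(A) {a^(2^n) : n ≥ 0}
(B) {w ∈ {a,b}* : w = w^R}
(A) {a^(2^n) : n ≥ 0}

(A) {a^(2^n) : n ≥ 0} requires the CFL pumping lemma.

- {w ∈ {a,b}* : w = w^R} is context-free (but not regular)
  • Can be shown non-regular with the regular pumping lemma
  • After pumping, the string is no longer symmetric

- {a^(2^n) : n ≥ 0} is NOT context-free
  • Requires the CFL pumping lemma to prove
  • Gaps between powers of 2 grow exponentially

The CFL pumping lemma is "stronger" in that it can prove non-membership
in the larger class of context-free languages.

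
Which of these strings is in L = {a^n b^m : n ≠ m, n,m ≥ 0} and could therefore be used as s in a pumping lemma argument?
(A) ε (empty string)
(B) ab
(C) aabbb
(C) aabbb

The pumping lemma is applied to a string s that lies in L, so first check membership of each option:
- (A) ε = a^0 b^0 has n = m = 0, so it is not in L ✗
- (B) ab = a^1 b^1 has n = m = 1, so it is not in L ✗
- (C) aabbb = a^2 b^3 with 2 ≠ 3, so it is in L ✓

Only (C) aabbb is in L, so it is the only candidate that could play the role of s.
(In a complete proof one picks s in terms of the pumping length p so that |s| ≥ p is guaranteed; a fixed string like aabbb illustrates the shape of such an s.)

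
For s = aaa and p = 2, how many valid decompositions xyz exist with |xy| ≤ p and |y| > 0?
3

For s = 'aaa' with pumping length p = 2:

Constraints: |xy| ≤ 2, |y| > 0

Valid decompositions (|xy| ≤ p, |y| ≥ 1):
  • x='', y='a', z='aa'
  • x='a', y='a', z='a'
  • x='', y='aa', z='a'

Total count: 3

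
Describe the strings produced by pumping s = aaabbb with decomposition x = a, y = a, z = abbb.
{xy^i z : i ≥ 0} = {a^(2+i) b^3 : i ≥ 0} = {aabbb, aaabbb, aaaabbb, ...}

With x = a, y = a, z = abbb: Starting with aaabbb and pumping the second 'a', we get strings with 2+i a's followed by 3 b's for i = 0, 1, 2, ...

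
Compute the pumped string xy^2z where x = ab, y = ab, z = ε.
ababab

Given x = 'ab', y = 'ab', z = '' and i = 2:

xy^2z = x + y·y·...·y (2 times) + z
       = 'ab' + 'ab'^2 + ''
       = 'ab' + 'abab' + ''
       = 'ababab'

The pumped string is 'ababab' with length 6.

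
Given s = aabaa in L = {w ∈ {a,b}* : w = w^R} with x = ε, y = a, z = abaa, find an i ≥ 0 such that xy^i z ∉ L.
i = 0

xy⁰z = ε · ε · abaa = abaa; abaa reversed is aaba ≠ abaa, so it is not a palindrome and is not in L.
(Other choices also work, e.g. i = 2, 3; only i = 1 is guaranteed to stay in L since xy¹z = s.)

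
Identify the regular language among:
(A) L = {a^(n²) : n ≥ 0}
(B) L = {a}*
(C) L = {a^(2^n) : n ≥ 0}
(B) {a}*

(B) L = {a}* is regular.

This can be recognized by a finite automaton (DFA/NFA).
Regular expressions like {a}* define regular languages.

The other choices are not regular:
- {a^(n²) : n ≥ 0}: After pumping, length is no longer a perfect square
- {a^(2^n) : n ≥ 0}: After pumping, length is no longer a power of 2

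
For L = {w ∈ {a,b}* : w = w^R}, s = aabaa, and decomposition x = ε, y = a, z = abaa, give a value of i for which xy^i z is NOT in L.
i = 2

xy²z = ε · aa · abaa = aaabaa; aaabaa reversed is aabaaa ≠ aaabaa, so it is not a palindrome and is not in L.
(Other choices also work, e.g. i = 0, 3; only i = 1 is guaranteed to stay in L since xy¹z = s.)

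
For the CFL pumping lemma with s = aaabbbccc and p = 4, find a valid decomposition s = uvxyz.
u='aa', v='a', x='bb', y='b', z='ccc'

For s = aaabbbccc with pumping length p = 4:

One valid decomposition:
- u = 'aa'
- v = 'a'
- x = 'bb'
- y = 'b'
- z = 'ccc'

Verification:
- uvxyz = 'aa' + 'a' + 'bb' + 'b' + 'ccc' = aaabbbccc ✓
- |vxy| = |'abbb'| = 4 ≤ 4 ✓
- |vy| = |'ab'| = 2 > 0 ✓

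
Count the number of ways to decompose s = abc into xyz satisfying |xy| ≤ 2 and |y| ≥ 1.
3

For s = 'abc' with pumping length p = 2:

Constraints: |xy| ≤ 2, |y| > 0

Valid decompositions (|xy| ≤ p, |y| ≥ 1):
  • x='', y='a', z='bc'
  • x='a', y='b', z='c'
  • x='', y='ab', z='c'

Total count: 3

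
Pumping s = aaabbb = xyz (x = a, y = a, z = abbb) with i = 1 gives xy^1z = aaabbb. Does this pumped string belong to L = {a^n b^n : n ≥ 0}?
Yes

xy¹z = a · a · abbb = aaabbb.
aaabbb = a^3 b^3 has equal counts (3 = 3), so it is in L.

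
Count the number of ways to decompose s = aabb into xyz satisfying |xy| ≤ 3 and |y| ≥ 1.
6

For s = 'aabb' with pumping length p = 3:

Constraints: |xy| ≤ 3, |y| > 0

Valid decompositions (|xy| ≤ p, |y| ≥ 1):
  • x='', y='a', z='abb'
  • x='a', y='a', z='bb'
  • x='', y='aa', z='bb'
  • x='aa', y='b', z='b'
  • x='a', y='ab', z='b'
  • x='', y='aab', z='b'

Total count: 6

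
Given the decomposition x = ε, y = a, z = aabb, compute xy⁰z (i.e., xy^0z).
aabb

Given x = '', y = 'a', z = 'aabb' and i = 0:

xy^0z = x + y·y·...·y (0 times) + z
       = '' + 'a'^0 + 'aabb'
       = '' + '' + 'aabb'
       = 'aabb'

The pumped string is 'aabb' with length 4.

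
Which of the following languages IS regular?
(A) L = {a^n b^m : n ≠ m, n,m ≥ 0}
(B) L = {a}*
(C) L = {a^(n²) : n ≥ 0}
(B) {a}*

(B) L = {a}* is regular.

This can be recognized by a finite automaton (DFA/NFA).
Regular expressions like {a}* define regular languages.

The other choices are not regular:
- {a^(n²) : n ≥ 0}: After pumping, length is no longer a perfect square
- {a^n b^m : n ≠ m, n,m ≥ 0}: After pumping a's, we can make n = m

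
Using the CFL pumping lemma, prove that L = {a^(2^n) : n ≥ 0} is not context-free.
Assume for contradiction that L is context-free, and let p ≥ 1 be the pumping length given by the pumping lemma for CFLs.
Choose s = a^(2^p). Then s ∈ L and |s| = 2^p ≥ p.
By the CFL pumping lemma, s = uvxyz for some u, v, x, y, z with |vxy| ≤ p, |vy| ≥ 1, and uv^i xy^i z ∈ L for every i ≥ 0.
All symbols are a's, so only lengths matter: let k = |vy|, with 1 ≤ k ≤ |vxy| ≤ p < 2^p.

Take i = 2: |uv²xy²z| = 2^p + k, and 2^p < 2^p + k < 2^p + 2^p = 2^(p+1).
So the length lies strictly between consecutive powers of two and is not a power of 2; uv²xy²z ∉ L.

This contradicts the CFL pumping lemma, which requires uv^i xy^i z ∈ L for all i ≥ 0.
Hence L = {a^(2^n) : n ≥ 0} is not context-free. ∎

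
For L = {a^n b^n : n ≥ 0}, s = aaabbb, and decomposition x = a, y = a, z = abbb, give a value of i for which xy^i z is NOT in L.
i = 3

xy³z = a · aaa · abbb = aaaaabbb; aaaaabbb has 5 a's and 3 b's; 5 ≠ 3, so it is not in L.
(Other choices also work, e.g. i = 0, 2; only i = 1 is guaranteed to stay in L since xy¹z = s.)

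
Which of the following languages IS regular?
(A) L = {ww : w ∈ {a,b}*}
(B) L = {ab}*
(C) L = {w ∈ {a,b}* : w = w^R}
(B) {ab}*

(B) L = {ab}* is regular.

This can be recognized by a finite automaton (DFA/NFA).
Regular expressions like {ab}* define regular languages.

The other choices are not regular:
- {w ∈ {a,b}* : w = w^R}: After pumping, the string is no longer symmetric
- {ww : w ∈ {a,b}*}: After pumping, the two halves no longer match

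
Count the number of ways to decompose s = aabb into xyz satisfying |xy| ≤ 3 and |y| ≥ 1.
6

For s = 'aabb' with pumping length p = 3:

Constraints: |xy| ≤ 3, |y| > 0

Valid decompositions (|xy| ≤ p, |y| ≥ 1):
  • x='', y='a', z='abb'
  • x='a', y='a', z='bb'
  • x='', y='aa', z='bb'
  • x='aa', y='b', z='b'
  • x='a', y='ab', z='b'
  • x='', y='aab', z='b'

Total count: 6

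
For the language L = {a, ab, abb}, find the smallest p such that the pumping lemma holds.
p = 4

For a finite language L, the pumping lemma holds vacuously if p > max|s| for s ∈ L.

The longest string in L = {a, ab, abb} has length 3.
If p = 4, then no string s ∈ L has |s| ≥ p, so the condition is vacuously true.

The minimum pumping length is p = 4.

Why no smaller p works: for any p ≤ 3, the longest string s ∈ L has |s| = 3 ≥ p, so it would
have to be pumpable; but pumping up (i = 2, 3, ...) produces ever longer strings, which cannot all lie in the
finite language L. So the pumping property fails for every p ≤ 3.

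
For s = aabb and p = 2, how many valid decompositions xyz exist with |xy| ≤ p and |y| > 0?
3

For s = 'aabb' with pumping length p = 2:

Constraints: |xy| ≤ 2, |y| > 0

Valid decompositions (|xy| ≤ p, |y| ≥ 1):
  • x='', y='a', z='abb'
  • x='a', y='a', z='bb'
  • x='', y='aa', z='bb'

Total count: 3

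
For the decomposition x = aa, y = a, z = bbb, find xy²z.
aaaabbb

Given x = 'aa', y = 'a', z = 'bbb' and i = 2:

xy^2z = x + y·y·...·y (2 times) + z
       = 'aa' + 'a'^2 + 'bbb'
       = 'aa' + 'aa' + 'bbb'
       = 'aaaabbb'

The pumped string is 'aaaabbb' with length 7.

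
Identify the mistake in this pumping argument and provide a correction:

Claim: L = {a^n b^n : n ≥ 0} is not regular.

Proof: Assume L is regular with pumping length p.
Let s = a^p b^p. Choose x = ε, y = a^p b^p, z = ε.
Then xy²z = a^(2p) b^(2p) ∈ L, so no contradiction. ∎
Error: The decomposition violates |xy| ≤ p. With y = a^p b^p, |xy| = |y| = 2p > p. (The proof also miscomputes xy²z, which would be a^p b^p a^p b^p rather than a^(2p) b^(2p), and it wrongly treats one harmless decomposition as settling the matter — the prover does not get to choose the decomposition.)

Correction: The pumping lemma requires |xy| ≤ p, and the argument must handle every decomposition satisfying |xy| ≤ p, |y| ≥ 1. Since s starts with p a's, any such y consists only of a's, say y = a^k with k ≥ 1. Then xy²z = a^(p+k) b^p has unequal numbers of a's and b's, so xy²z ∉ L — the required contradiction.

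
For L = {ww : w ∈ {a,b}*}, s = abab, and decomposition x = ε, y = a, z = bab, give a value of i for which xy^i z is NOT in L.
i = 3

xy³z = ε · aaa · bab = aaabab; aaabab has length 6; its halves are aaa and bab, which differ, so it is not in L.
(Other choices also work, e.g. i = 0, 2; only i = 1 is guaranteed to stay in L since xy¹z = s.)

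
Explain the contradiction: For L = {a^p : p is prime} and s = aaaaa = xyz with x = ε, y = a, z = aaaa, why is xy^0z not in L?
xy⁰z = aaaa ∉ L

Pumping with i = 0 replaces y = a by y⁰ = ε:
- Original: s = xyz = aaaaa; aaaaa has length 5, which is prime, so it is in L
- Pumped: xy⁰z = ε · ε · aaaa = aaaa
- aaaa has length 4 = 2 × 2, which is not prime, so it is not in L

The pumping lemma would require xy⁰z ∈ L, so this decomposition yields a contradiction.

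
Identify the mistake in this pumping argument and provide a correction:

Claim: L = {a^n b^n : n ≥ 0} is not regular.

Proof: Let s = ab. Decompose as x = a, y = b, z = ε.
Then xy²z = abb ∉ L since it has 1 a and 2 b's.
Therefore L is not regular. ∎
Error: The string s = ab might be shorter than the pumping length p.

Correction: Choose s = a^p b^p to ensure |s| ≥ p. Also, the decomposition is wrong: with |xy| ≤ p, y cannot include b's when s starts with p a's.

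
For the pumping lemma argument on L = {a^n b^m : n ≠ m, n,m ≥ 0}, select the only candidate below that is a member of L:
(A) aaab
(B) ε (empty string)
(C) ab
(A) aaab

The pumping lemma is applied to a string s that lies in L, so first check membership of each option:
- (A) aaab = a^3 b^1 with 3 ≠ 1, so it is in L ✓
- (B) ε = a^0 b^0 has n = m = 0, so it is not in L ✗
- (C) ab = a^1 b^1 has n = m = 1, so it is not in L ✗

Only (A) aaab is in L, so it is the only candidate that could play the role of s.
(In a complete proof one picks s in terms of the pumping length p so that |s| ≥ p is guaranteed; a fixed string like aaab illustrates the shape of such an s.)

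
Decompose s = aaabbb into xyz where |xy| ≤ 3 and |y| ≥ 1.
x = '', y = 'aa', z = 'abbb'

For s = aaabbb and p = 3, one valid decomposition is:
- x = '' (length 0)
- y = 'aa' (length 2)
- z = 'abbb' (length 4)

Verification:
- xyz = '' + 'aa' + 'abbb' = aaabbb ✓
- |xy| = 2 ≤ 3 ✓
- |y| = 2 > 0 ✓

All pumping lemma constraints are satisfied.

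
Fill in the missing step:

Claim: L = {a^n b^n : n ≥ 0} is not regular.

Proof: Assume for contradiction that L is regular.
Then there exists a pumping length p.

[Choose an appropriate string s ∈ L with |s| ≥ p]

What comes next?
s = a^p b^p

This string is in L (has equal a's and b's) and has length 2p ≥ p.
Any decomposition xyz with |xy| ≤ p means y consists only of a's,
so pumping will unbalance the counts.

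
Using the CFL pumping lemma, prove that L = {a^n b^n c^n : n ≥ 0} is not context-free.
Assume for contradiction that L is context-free, and let p ≥ 1 be the pumping length given by the pumping lemma for CFLs.
Choose s = a^p b^p c^p. Then s ∈ L and |s| = 3p ≥ p.
By the CFL pumping lemma, s = uvxyz for some u, v, x, y, z with |vxy| ≤ p, |vy| ≥ 1, and uv^i xy^i z ∈ L for every i ≥ 0.

Because |vxy| ≤ p, the window vxy cannot contain both an a and a c: any substring of s containing both must include the entire block b^p plus at least one a and one c, so it has length ≥ p + 2 > p.
Hence at least one of the letters a, c does not occur in vy at all.

Take i = 0: the string uxz is obtained from s by deleting |vy| ≥ 1 symbols, so |uxz| = 3p − |vy| < 3p.
But the letter (a or c) that does not occur in vy still occurs exactly p times in uxz. Every string of L with exactly p copies of some letter is a^p b^p c^p, of length 3p. Since |uxz| < 3p, uxz ∉ L.

This contradicts the CFL pumping lemma, which requires uv^i xy^i z ∈ L for all i ≥ 0.
Hence L = {a^n b^n c^n : n ≥ 0} is not context-free. ∎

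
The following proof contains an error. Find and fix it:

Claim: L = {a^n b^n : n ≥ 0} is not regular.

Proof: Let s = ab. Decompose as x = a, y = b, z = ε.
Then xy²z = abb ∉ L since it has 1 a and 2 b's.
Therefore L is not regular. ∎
Error: The string s = ab might be shorter than the pumping length p.

Correction: Choose s = a^p b^p to ensure |s| ≥ p. Also, the decomposition is wrong: with |xy| ≤ p, y cannot include b's when s starts with p a's.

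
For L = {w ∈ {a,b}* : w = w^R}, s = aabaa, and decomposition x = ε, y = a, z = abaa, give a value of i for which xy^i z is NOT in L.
i = 2

xy²z = ε · aa · abaa = aaabaa; aaabaa reversed is aabaaa ≠ aaabaa, so it is not a palindrome and is not in L.
(Other choices also work, e.g. i = 0, 3; only i = 1 is guaranteed to stay in L since xy¹z = s.)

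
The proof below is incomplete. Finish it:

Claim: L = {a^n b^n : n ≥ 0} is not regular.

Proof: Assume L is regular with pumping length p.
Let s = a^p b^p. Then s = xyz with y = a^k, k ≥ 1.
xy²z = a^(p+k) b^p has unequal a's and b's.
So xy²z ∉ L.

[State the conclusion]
This contradicts the pumping lemma for regular languages,
which guarantees xy^i z ∈ L for all i ≥ 0.

Since our assumption that L is regular leads to a contradiction,
we conclude that L = {a^n b^n : n ≥ 0} is NOT regular. ∎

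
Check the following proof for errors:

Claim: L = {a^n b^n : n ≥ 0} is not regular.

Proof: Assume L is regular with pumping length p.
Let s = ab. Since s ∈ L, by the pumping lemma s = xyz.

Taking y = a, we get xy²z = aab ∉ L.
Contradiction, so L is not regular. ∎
The proof is INCORRECT.

Error: The string s = ab may be shorter than p.
The pumping lemma only applies to strings with |s| ≥ p, and p is not under our control.
We must choose s in terms of p, e.g. s = a^p b^p, to ensure |s| ≥ p.
(The proof also fixes one particular y; a valid argument must handle every decomposition with |xy| ≤ p and |y| ≥ 1 — for s = a^p b^p this forces y = a^k, and then xy²z = a^(p+k) b^p ∉ L.)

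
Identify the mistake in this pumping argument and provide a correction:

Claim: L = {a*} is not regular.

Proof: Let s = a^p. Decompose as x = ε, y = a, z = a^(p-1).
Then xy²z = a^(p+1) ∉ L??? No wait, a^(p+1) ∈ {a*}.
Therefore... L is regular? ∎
Error: The proof attempts to show a*  is not regular, but a* IS regular!

Correction: a* is a regular language (recognized by a simple DFA with one accepting state and self-loop on 'a'). The pumping lemma can only prove non-regularity, not regularity. For regular languages, pumping always works.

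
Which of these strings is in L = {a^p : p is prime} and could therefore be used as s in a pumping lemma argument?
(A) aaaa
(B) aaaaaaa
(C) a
(B) aaaaaaa

The pumping lemma is applied to a string s that lies in L, so first check membership of each option:
- (A) aaaa has length 4 = 2 × 2, which is not prime, so it is not in L ✗
- (B) aaaaaaa has length 7, which is prime, so it is in L ✓
- (C) a has length 1, which is not prime, so it is not in L ✗

Only (B) aaaaaaa is in L, so it is the only candidate that could play the role of s.
(In a complete proof one picks s in terms of the pumping length p so that |s| ≥ p is guaranteed; a fixed string like aaaaaaa illustrates the shape of such an s.)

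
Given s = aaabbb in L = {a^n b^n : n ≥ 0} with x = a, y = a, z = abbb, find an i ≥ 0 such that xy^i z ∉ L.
i = 3

xy³z = a · aaa · abbb = aaaaabbb; aaaaabbb has 5 a's and 3 b's; 5 ≠ 3, so it is not in L.
(Other choices also work, e.g. i = 0, 2; only i = 1 is guaranteed to stay in L since xy¹z = s.)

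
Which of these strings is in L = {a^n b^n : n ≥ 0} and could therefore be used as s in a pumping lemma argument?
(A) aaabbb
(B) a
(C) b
(A) aaabbb

The pumping lemma is applied to a string s that lies in L, so first check membership of each option:
- (A) aaabbb = a^3 b^3 has equal counts (3 = 3), so it is in L ✓
- (B) a has 1 a's and 0 b's; 1 ≠ 0, so it is not in L ✗
- (C) b has 0 a's and 1 b's; 0 ≠ 1, so it is not in L ✗

Only (A) aaabbb is in L, so it is the only candidate that could play the role of s.
(In a complete proof one picks s in terms of the pumping length p so that |s| ≥ p is guaranteed; a fixed string like aaabbb illustrates the shape of such an s.)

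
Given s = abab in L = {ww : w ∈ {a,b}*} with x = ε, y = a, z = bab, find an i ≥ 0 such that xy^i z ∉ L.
i = 0

xy⁰z = ε · ε · bab = bab; bab has odd length 3, so it cannot be written as ww and is not in L.
(Other choices also work, e.g. i = 2, 3; only i = 1 is guaranteed to stay in L since xy¹z = s.)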